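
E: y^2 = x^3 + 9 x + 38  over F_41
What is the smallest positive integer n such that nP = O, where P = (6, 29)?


Compute successive multiples of P until we hit O:
  1P = (6, 29)
  2P = (6, 12)
  3P = O

ord(P) = 3


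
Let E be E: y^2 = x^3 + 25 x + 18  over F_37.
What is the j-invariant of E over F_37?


Delta = -16(4 a^3 + 27 b^2) mod 37 = 2
-1728 * (4 a)^3 = -1728 * (4*25)^3 mod 37 = 11
j = 11 * 2^(-1) mod 37 = 24

j = 24 (mod 37)


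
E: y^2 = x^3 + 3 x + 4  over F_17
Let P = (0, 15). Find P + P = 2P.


Doubling: s = (3 x1^2 + a) / (2 y1)
s = (3*0^2 + 3) / (2*15) mod 17 = 12
x3 = s^2 - 2 x1 mod 17 = 12^2 - 2*0 = 8
y3 = s (x1 - x3) - y1 mod 17 = 12 * (0 - 8) - 15 = 8

2P = (8, 8)


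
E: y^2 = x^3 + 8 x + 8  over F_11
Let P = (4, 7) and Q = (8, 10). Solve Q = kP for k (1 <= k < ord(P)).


Enumerate multiples of P until we hit Q = (8, 10):
  1P = (4, 7)
  2P = (8, 10)
Match found at i = 2.

k = 2


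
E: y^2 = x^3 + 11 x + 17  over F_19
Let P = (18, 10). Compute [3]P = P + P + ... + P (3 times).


k = 3 = 11_2 (binary, LSB first: 11)
Double-and-add from P = (18, 10):
  bit 0 = 1: acc = O + (18, 10) = (18, 10)
  bit 1 = 1: acc = (18, 10) + (8, 16) = (4, 12)

3P = (4, 12)


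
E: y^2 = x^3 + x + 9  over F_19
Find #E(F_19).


For each x in F_19, count y with y^2 = x^3 + 1 x + 9 mod 19:
  x = 0: RHS = 9, y in [3, 16]  -> 2 point(s)
  x = 1: RHS = 11, y in [7, 12]  -> 2 point(s)
  x = 2: RHS = 0, y in [0]  -> 1 point(s)
  x = 3: RHS = 1, y in [1, 18]  -> 2 point(s)
  x = 4: RHS = 1, y in [1, 18]  -> 2 point(s)
  x = 5: RHS = 6, y in [5, 14]  -> 2 point(s)
  x = 7: RHS = 17, y in [6, 13]  -> 2 point(s)
  x = 8: RHS = 16, y in [4, 15]  -> 2 point(s)
  x = 9: RHS = 6, y in [5, 14]  -> 2 point(s)
  x = 12: RHS = 1, y in [1, 18]  -> 2 point(s)
  x = 15: RHS = 17, y in [6, 13]  -> 2 point(s)
  x = 16: RHS = 17, y in [6, 13]  -> 2 point(s)
  x = 18: RHS = 7, y in [8, 11]  -> 2 point(s)
Affine points: 25. Add the point at infinity: total = 26.

#E(F_19) = 26


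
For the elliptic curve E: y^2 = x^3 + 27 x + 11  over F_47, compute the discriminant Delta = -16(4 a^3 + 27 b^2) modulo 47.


4 a^3 + 27 b^2 = 4*27^3 + 27*11^2 = 78732 + 3267 = 81999
Delta = -16 * (81999) = -1311984
Delta mod 47 = 21

Delta = 21 (mod 47)


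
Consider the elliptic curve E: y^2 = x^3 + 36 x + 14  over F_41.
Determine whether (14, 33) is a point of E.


Check whether y^2 = x^3 + 36 x + 14 (mod 41) for (x, y) = (14, 33).
LHS: y^2 = 33^2 mod 41 = 23
RHS: x^3 + 36 x + 14 = 14^3 + 36*14 + 14 mod 41 = 23
LHS = RHS

Yes, on the curve


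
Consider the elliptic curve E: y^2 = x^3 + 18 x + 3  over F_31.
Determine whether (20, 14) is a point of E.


Check whether y^2 = x^3 + 18 x + 3 (mod 31) for (x, y) = (20, 14).
LHS: y^2 = 14^2 mod 31 = 10
RHS: x^3 + 18 x + 3 = 20^3 + 18*20 + 3 mod 31 = 24
LHS != RHS

No, not on the curve


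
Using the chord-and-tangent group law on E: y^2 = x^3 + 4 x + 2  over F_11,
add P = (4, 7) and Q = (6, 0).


P != Q, so use the chord formula.
s = (y2 - y1) / (x2 - x1) = (4) / (2) mod 11 = 2
x3 = s^2 - x1 - x2 mod 11 = 2^2 - 4 - 6 = 5
y3 = s (x1 - x3) - y1 mod 11 = 2 * (4 - 5) - 7 = 2

P + Q = (5, 2)


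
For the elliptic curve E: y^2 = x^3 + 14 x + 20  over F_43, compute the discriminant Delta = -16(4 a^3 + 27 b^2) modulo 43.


4 a^3 + 27 b^2 = 4*14^3 + 27*20^2 = 10976 + 10800 = 21776
Delta = -16 * (21776) = -348416
Delta mod 43 = 13

Delta = 13 (mod 43)


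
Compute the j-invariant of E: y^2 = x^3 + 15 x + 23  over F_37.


Delta = -16(4 a^3 + 27 b^2) mod 37 = 27
-1728 * (4 a)^3 = -1728 * (4*15)^3 mod 37 = 8
j = 8 * 27^(-1) mod 37 = 14

j = 14 (mod 37)


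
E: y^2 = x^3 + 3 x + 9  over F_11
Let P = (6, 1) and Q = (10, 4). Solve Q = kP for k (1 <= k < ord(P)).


Enumerate multiples of P until we hit Q = (10, 4):
  1P = (6, 1)
  2P = (2, 1)
  3P = (3, 10)
  4P = (0, 3)
  5P = (10, 4)
Match found at i = 5.

k = 5


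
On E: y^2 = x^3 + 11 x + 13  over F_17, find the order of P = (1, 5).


Compute successive multiples of P until we hit O:
  1P = (1, 5)
  2P = (2, 14)
  3P = (10, 16)
  4P = (14, 15)
  5P = (4, 11)
  6P = (16, 16)
  7P = (9, 5)
  8P = (7, 12)
  ... (continuing to 22P)
  22P = O

ord(P) = 22


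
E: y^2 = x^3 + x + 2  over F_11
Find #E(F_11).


For each x in F_11, count y with y^2 = x^3 + 1 x + 2 mod 11:
  x = 1: RHS = 4, y in [2, 9]  -> 2 point(s)
  x = 2: RHS = 1, y in [1, 10]  -> 2 point(s)
  x = 4: RHS = 4, y in [2, 9]  -> 2 point(s)
  x = 5: RHS = 0, y in [0]  -> 1 point(s)
  x = 6: RHS = 4, y in [2, 9]  -> 2 point(s)
  x = 7: RHS = 0, y in [0]  -> 1 point(s)
  x = 8: RHS = 5, y in [4, 7]  -> 2 point(s)
  x = 9: RHS = 3, y in [5, 6]  -> 2 point(s)
  x = 10: RHS = 0, y in [0]  -> 1 point(s)
Affine points: 15. Add the point at infinity: total = 16.

#E(F_11) = 16


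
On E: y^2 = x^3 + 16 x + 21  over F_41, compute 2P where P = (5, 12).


Doubling: s = (3 x1^2 + a) / (2 y1)
s = (3*5^2 + 16) / (2*12) mod 41 = 26
x3 = s^2 - 2 x1 mod 41 = 26^2 - 2*5 = 10
y3 = s (x1 - x3) - y1 mod 41 = 26 * (5 - 10) - 12 = 22

2P = (10, 22)


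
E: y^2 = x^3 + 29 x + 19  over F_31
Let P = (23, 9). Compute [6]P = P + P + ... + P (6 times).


k = 6 = 110_2 (binary, LSB first: 011)
Double-and-add from P = (23, 9):
  bit 0 = 0: acc unchanged = O
  bit 1 = 1: acc = O + (26, 11) = (26, 11)
  bit 2 = 1: acc = (26, 11) + (18, 24) = (25, 30)

6P = (25, 30)


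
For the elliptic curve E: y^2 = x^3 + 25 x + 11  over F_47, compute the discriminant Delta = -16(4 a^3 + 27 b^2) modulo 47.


4 a^3 + 27 b^2 = 4*25^3 + 27*11^2 = 62500 + 3267 = 65767
Delta = -16 * (65767) = -1052272
Delta mod 47 = 11

Delta = 11 (mod 47)


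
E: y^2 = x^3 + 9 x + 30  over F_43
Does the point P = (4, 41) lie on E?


Check whether y^2 = x^3 + 9 x + 30 (mod 43) for (x, y) = (4, 41).
LHS: y^2 = 41^2 mod 43 = 4
RHS: x^3 + 9 x + 30 = 4^3 + 9*4 + 30 mod 43 = 1
LHS != RHS

No, not on the curve


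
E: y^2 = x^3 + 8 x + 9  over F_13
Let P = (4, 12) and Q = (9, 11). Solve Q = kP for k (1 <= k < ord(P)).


Enumerate multiples of P until we hit Q = (9, 11):
  1P = (4, 12)
  2P = (9, 11)
Match found at i = 2.

k = 2


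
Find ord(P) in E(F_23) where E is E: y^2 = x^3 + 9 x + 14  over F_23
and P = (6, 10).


Compute successive multiples of P until we hit O:
  1P = (6, 10)
  2P = (14, 3)
  3P = (7, 11)
  4P = (11, 8)
  5P = (8, 0)
  6P = (11, 15)
  7P = (7, 12)
  8P = (14, 20)
  ... (continuing to 10P)
  10P = O

ord(P) = 10


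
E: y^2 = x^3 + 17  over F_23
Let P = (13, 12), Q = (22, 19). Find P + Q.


P != Q, so use the chord formula.
s = (y2 - y1) / (x2 - x1) = (7) / (9) mod 23 = 11
x3 = s^2 - x1 - x2 mod 23 = 11^2 - 13 - 22 = 17
y3 = s (x1 - x3) - y1 mod 23 = 11 * (13 - 17) - 12 = 13

P + Q = (17, 13)


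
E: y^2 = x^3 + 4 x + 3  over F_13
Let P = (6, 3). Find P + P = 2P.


Doubling: s = (3 x1^2 + a) / (2 y1)
s = (3*6^2 + 4) / (2*3) mod 13 = 10
x3 = s^2 - 2 x1 mod 13 = 10^2 - 2*6 = 10
y3 = s (x1 - x3) - y1 mod 13 = 10 * (6 - 10) - 3 = 9

2P = (10, 9)


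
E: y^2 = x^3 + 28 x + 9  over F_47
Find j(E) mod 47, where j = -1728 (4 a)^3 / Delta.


Delta = -16(4 a^3 + 27 b^2) mod 47 = 19
-1728 * (4 a)^3 = -1728 * (4*28)^3 mod 47 = 44
j = 44 * 19^(-1) mod 47 = 32

j = 32 (mod 47)


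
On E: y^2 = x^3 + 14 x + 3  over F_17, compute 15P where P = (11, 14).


k = 15 = 1111_2 (binary, LSB first: 1111)
Double-and-add from P = (11, 14):
  bit 0 = 1: acc = O + (11, 14) = (11, 14)
  bit 1 = 1: acc = (11, 14) + (8, 10) = (13, 6)
  bit 2 = 1: acc = (13, 6) + (9, 12) = (10, 15)
  bit 3 = 1: acc = (10, 15) + (14, 6) = (14, 11)

15P = (14, 11)


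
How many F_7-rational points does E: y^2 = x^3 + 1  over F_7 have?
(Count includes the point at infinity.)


For each x in F_7, count y with y^2 = x^3 + 0 x + 1 mod 7:
  x = 0: RHS = 1, y in [1, 6]  -> 2 point(s)
  x = 1: RHS = 2, y in [3, 4]  -> 2 point(s)
  x = 2: RHS = 2, y in [3, 4]  -> 2 point(s)
  x = 3: RHS = 0, y in [0]  -> 1 point(s)
  x = 4: RHS = 2, y in [3, 4]  -> 2 point(s)
  x = 5: RHS = 0, y in [0]  -> 1 point(s)
  x = 6: RHS = 0, y in [0]  -> 1 point(s)
Affine points: 11. Add the point at infinity: total = 12.

#E(F_7) = 12


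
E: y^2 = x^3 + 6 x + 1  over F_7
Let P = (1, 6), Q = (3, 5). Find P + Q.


P != Q, so use the chord formula.
s = (y2 - y1) / (x2 - x1) = (6) / (2) mod 7 = 3
x3 = s^2 - x1 - x2 mod 7 = 3^2 - 1 - 3 = 5
y3 = s (x1 - x3) - y1 mod 7 = 3 * (1 - 5) - 6 = 3

P + Q = (5, 3)


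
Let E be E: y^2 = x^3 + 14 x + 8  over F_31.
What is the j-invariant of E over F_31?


Delta = -16(4 a^3 + 27 b^2) mod 31 = 3
-1728 * (4 a)^3 = -1728 * (4*14)^3 mod 31 = 8
j = 8 * 3^(-1) mod 31 = 13

j = 13 (mod 31)


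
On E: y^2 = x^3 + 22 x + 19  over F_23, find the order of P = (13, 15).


Compute successive multiples of P until we hit O:
  1P = (13, 15)
  2P = (20, 8)
  3P = (14, 9)
  4P = (9, 7)
  5P = (5, 1)
  6P = (21, 17)
  7P = (2, 5)
  8P = (17, 19)
  ... (continuing to 17P)
  17P = O

ord(P) = 17


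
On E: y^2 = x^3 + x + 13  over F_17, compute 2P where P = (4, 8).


Doubling: s = (3 x1^2 + a) / (2 y1)
s = (3*4^2 + 1) / (2*8) mod 17 = 2
x3 = s^2 - 2 x1 mod 17 = 2^2 - 2*4 = 13
y3 = s (x1 - x3) - y1 mod 17 = 2 * (4 - 13) - 8 = 8

2P = (13, 8)


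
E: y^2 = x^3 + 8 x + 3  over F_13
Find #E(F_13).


For each x in F_13, count y with y^2 = x^3 + 8 x + 3 mod 13:
  x = 0: RHS = 3, y in [4, 9]  -> 2 point(s)
  x = 1: RHS = 12, y in [5, 8]  -> 2 point(s)
  x = 2: RHS = 1, y in [1, 12]  -> 2 point(s)
  x = 5: RHS = 12, y in [5, 8]  -> 2 point(s)
  x = 7: RHS = 12, y in [5, 8]  -> 2 point(s)
  x = 10: RHS = 4, y in [2, 11]  -> 2 point(s)
Affine points: 12. Add the point at infinity: total = 13.

#E(F_13) = 13


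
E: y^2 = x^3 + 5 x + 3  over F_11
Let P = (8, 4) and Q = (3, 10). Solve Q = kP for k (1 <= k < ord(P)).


Enumerate multiples of P until we hit Q = (3, 10):
  1P = (8, 4)
  2P = (0, 6)
  3P = (1, 8)
  4P = (3, 1)
  5P = (3, 10)
Match found at i = 5.

k = 5


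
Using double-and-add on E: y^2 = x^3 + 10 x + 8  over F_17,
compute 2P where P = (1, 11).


k = 2 = 10_2 (binary, LSB first: 01)
Double-and-add from P = (1, 11):
  bit 0 = 0: acc unchanged = O
  bit 1 = 1: acc = O + (0, 12) = (0, 12)

2P = (0, 12)


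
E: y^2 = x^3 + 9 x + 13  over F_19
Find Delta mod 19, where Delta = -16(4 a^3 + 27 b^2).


4 a^3 + 27 b^2 = 4*9^3 + 27*13^2 = 2916 + 4563 = 7479
Delta = -16 * (7479) = -119664
Delta mod 19 = 17

Delta = 17 (mod 19)


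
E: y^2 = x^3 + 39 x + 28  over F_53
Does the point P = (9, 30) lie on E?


Check whether y^2 = x^3 + 39 x + 28 (mod 53) for (x, y) = (9, 30).
LHS: y^2 = 30^2 mod 53 = 52
RHS: x^3 + 39 x + 28 = 9^3 + 39*9 + 28 mod 53 = 48
LHS != RHS

No, not on the curve


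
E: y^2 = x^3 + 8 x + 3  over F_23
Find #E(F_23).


For each x in F_23, count y with y^2 = x^3 + 8 x + 3 mod 23:
  x = 0: RHS = 3, y in [7, 16]  -> 2 point(s)
  x = 1: RHS = 12, y in [9, 14]  -> 2 point(s)
  x = 2: RHS = 4, y in [2, 21]  -> 2 point(s)
  x = 3: RHS = 8, y in [10, 13]  -> 2 point(s)
  x = 8: RHS = 4, y in [2, 21]  -> 2 point(s)
  x = 10: RHS = 2, y in [5, 18]  -> 2 point(s)
  x = 13: RHS = 4, y in [2, 21]  -> 2 point(s)
  x = 15: RHS = 2, y in [5, 18]  -> 2 point(s)
  x = 16: RHS = 18, y in [8, 15]  -> 2 point(s)
  x = 21: RHS = 2, y in [5, 18]  -> 2 point(s)
Affine points: 20. Add the point at infinity: total = 21.

#E(F_23) = 21


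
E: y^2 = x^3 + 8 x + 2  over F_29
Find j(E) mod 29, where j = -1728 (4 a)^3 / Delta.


Delta = -16(4 a^3 + 27 b^2) mod 29 = 14
-1728 * (4 a)^3 = -1728 * (4*8)^3 mod 29 = 5
j = 5 * 14^(-1) mod 29 = 19

j = 19 (mod 29)


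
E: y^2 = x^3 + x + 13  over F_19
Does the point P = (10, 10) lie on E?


Check whether y^2 = x^3 + 1 x + 13 (mod 19) for (x, y) = (10, 10).
LHS: y^2 = 10^2 mod 19 = 5
RHS: x^3 + 1 x + 13 = 10^3 + 1*10 + 13 mod 19 = 16
LHS != RHS

No, not on the curve


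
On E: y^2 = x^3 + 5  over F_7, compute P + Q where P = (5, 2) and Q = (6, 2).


P != Q, so use the chord formula.
s = (y2 - y1) / (x2 - x1) = (0) / (1) mod 7 = 0
x3 = s^2 - x1 - x2 mod 7 = 0^2 - 5 - 6 = 3
y3 = s (x1 - x3) - y1 mod 7 = 0 * (5 - 3) - 2 = 5

P + Q = (3, 5)


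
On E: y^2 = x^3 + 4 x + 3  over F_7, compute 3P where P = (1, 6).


k = 3 = 11_2 (binary, LSB first: 11)
Double-and-add from P = (1, 6):
  bit 0 = 1: acc = O + (1, 6) = (1, 6)
  bit 1 = 1: acc = (1, 6) + (5, 1) = (3, 0)

3P = (3, 0)


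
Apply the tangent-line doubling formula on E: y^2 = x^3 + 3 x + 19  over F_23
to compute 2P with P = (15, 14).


Doubling: s = (3 x1^2 + a) / (2 y1)
s = (3*15^2 + 3) / (2*14) mod 23 = 16
x3 = s^2 - 2 x1 mod 23 = 16^2 - 2*15 = 19
y3 = s (x1 - x3) - y1 mod 23 = 16 * (15 - 19) - 14 = 14

2P = (19, 14)


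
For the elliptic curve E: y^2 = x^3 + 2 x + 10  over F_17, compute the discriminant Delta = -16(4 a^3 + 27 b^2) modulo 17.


4 a^3 + 27 b^2 = 4*2^3 + 27*10^2 = 32 + 2700 = 2732
Delta = -16 * (2732) = -43712
Delta mod 17 = 12

Delta = 12 (mod 17)


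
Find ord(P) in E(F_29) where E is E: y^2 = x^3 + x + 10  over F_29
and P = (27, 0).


Compute successive multiples of P until we hit O:
  1P = (27, 0)
  2P = O

ord(P) = 2


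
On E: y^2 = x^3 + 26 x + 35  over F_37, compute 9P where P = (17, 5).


k = 9 = 1001_2 (binary, LSB first: 1001)
Double-and-add from P = (17, 5):
  bit 0 = 1: acc = O + (17, 5) = (17, 5)
  bit 1 = 0: acc unchanged = (17, 5)
  bit 2 = 0: acc unchanged = (17, 5)
  bit 3 = 1: acc = (17, 5) + (31, 12) = (17, 32)

9P = (17, 32)


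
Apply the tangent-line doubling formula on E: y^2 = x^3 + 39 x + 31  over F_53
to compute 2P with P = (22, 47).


Doubling: s = (3 x1^2 + a) / (2 y1)
s = (3*22^2 + 39) / (2*47) mod 53 = 48
x3 = s^2 - 2 x1 mod 53 = 48^2 - 2*22 = 34
y3 = s (x1 - x3) - y1 mod 53 = 48 * (22 - 34) - 47 = 13

2P = (34, 13)


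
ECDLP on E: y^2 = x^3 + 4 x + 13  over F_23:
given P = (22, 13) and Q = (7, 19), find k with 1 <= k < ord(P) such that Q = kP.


Enumerate multiples of P until we hit Q = (7, 19):
  1P = (22, 13)
  2P = (10, 15)
  3P = (7, 19)
Match found at i = 3.

k = 3


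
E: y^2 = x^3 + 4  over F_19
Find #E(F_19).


For each x in F_19, count y with y^2 = x^3 + 0 x + 4 mod 19:
  x = 0: RHS = 4, y in [2, 17]  -> 2 point(s)
  x = 1: RHS = 5, y in [9, 10]  -> 2 point(s)
  x = 4: RHS = 11, y in [7, 12]  -> 2 point(s)
  x = 6: RHS = 11, y in [7, 12]  -> 2 point(s)
  x = 7: RHS = 5, y in [9, 10]  -> 2 point(s)
  x = 9: RHS = 11, y in [7, 12]  -> 2 point(s)
  x = 10: RHS = 16, y in [4, 15]  -> 2 point(s)
  x = 11: RHS = 5, y in [9, 10]  -> 2 point(s)
  x = 13: RHS = 16, y in [4, 15]  -> 2 point(s)
  x = 15: RHS = 16, y in [4, 15]  -> 2 point(s)
Affine points: 20. Add the point at infinity: total = 21.

#E(F_19) = 21


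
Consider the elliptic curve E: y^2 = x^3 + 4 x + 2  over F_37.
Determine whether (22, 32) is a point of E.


Check whether y^2 = x^3 + 4 x + 2 (mod 37) for (x, y) = (22, 32).
LHS: y^2 = 32^2 mod 37 = 25
RHS: x^3 + 4 x + 2 = 22^3 + 4*22 + 2 mod 37 = 8
LHS != RHS

No, not on the curve


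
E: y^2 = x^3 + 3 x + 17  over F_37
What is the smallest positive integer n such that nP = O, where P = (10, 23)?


Compute successive multiples of P until we hit O:
  1P = (10, 23)
  2P = (24, 36)
  3P = (15, 12)
  4P = (5, 3)
  5P = (1, 13)
  6P = (35, 15)
  7P = (13, 12)
  8P = (11, 30)
  ... (continuing to 35P)
  35P = O

ord(P) = 35


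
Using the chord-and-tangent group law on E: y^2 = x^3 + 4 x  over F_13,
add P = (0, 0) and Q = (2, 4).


P != Q, so use the chord formula.
s = (y2 - y1) / (x2 - x1) = (4) / (2) mod 13 = 2
x3 = s^2 - x1 - x2 mod 13 = 2^2 - 0 - 2 = 2
y3 = s (x1 - x3) - y1 mod 13 = 2 * (0 - 2) - 0 = 9

P + Q = (2, 9)


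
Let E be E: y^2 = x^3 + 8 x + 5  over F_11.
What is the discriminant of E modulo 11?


4 a^3 + 27 b^2 = 4*8^3 + 27*5^2 = 2048 + 675 = 2723
Delta = -16 * (2723) = -43568
Delta mod 11 = 3

Delta = 3 (mod 11)


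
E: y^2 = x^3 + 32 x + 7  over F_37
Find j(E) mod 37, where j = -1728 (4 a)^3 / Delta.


Delta = -16(4 a^3 + 27 b^2) mod 37 = 4
-1728 * (4 a)^3 = -1728 * (4*32)^3 mod 37 = 23
j = 23 * 4^(-1) mod 37 = 15

j = 15 (mod 37)


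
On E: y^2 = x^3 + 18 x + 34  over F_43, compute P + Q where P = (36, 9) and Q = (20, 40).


P != Q, so use the chord formula.
s = (y2 - y1) / (x2 - x1) = (31) / (27) mod 43 = 33
x3 = s^2 - x1 - x2 mod 43 = 33^2 - 36 - 20 = 1
y3 = s (x1 - x3) - y1 mod 43 = 33 * (36 - 1) - 9 = 28

P + Q = (1, 28)


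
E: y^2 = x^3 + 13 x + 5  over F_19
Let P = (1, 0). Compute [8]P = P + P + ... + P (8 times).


k = 8 = 1000_2 (binary, LSB first: 0001)
Double-and-add from P = (1, 0):
  bit 0 = 0: acc unchanged = O
  bit 1 = 0: acc unchanged = O
  bit 2 = 0: acc unchanged = O
  bit 3 = 1: acc = O + O = O

8P = O


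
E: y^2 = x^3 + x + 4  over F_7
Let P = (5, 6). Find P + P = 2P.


Doubling: s = (3 x1^2 + a) / (2 y1)
s = (3*5^2 + 1) / (2*6) mod 7 = 4
x3 = s^2 - 2 x1 mod 7 = 4^2 - 2*5 = 6
y3 = s (x1 - x3) - y1 mod 7 = 4 * (5 - 6) - 6 = 4

2P = (6, 4)


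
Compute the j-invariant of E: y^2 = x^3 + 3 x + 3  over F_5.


Delta = -16(4 a^3 + 27 b^2) mod 5 = 4
-1728 * (4 a)^3 = -1728 * (4*3)^3 mod 5 = 1
j = 1 * 4^(-1) mod 5 = 4

j = 4 (mod 5)


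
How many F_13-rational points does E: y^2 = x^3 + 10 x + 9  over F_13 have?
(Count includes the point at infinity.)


For each x in F_13, count y with y^2 = x^3 + 10 x + 9 mod 13:
  x = 0: RHS = 9, y in [3, 10]  -> 2 point(s)
  x = 3: RHS = 1, y in [1, 12]  -> 2 point(s)
  x = 4: RHS = 9, y in [3, 10]  -> 2 point(s)
  x = 6: RHS = 12, y in [5, 8]  -> 2 point(s)
  x = 8: RHS = 3, y in [4, 9]  -> 2 point(s)
  x = 9: RHS = 9, y in [3, 10]  -> 2 point(s)
  x = 10: RHS = 4, y in [2, 11]  -> 2 point(s)
Affine points: 14. Add the point at infinity: total = 15.

#E(F_13) = 15


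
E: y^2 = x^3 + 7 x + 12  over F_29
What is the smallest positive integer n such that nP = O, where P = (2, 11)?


Compute successive multiples of P until we hit O:
  1P = (2, 11)
  2P = (1, 7)
  3P = (13, 3)
  4P = (21, 16)
  5P = (28, 2)
  6P = (8, 0)
  7P = (28, 27)
  8P = (21, 13)
  ... (continuing to 12P)
  12P = O

ord(P) = 12


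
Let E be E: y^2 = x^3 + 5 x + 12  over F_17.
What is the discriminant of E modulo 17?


4 a^3 + 27 b^2 = 4*5^3 + 27*12^2 = 500 + 3888 = 4388
Delta = -16 * (4388) = -70208
Delta mod 17 = 2

Delta = 2 (mod 17)


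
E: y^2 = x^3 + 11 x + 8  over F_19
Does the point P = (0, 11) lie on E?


Check whether y^2 = x^3 + 11 x + 8 (mod 19) for (x, y) = (0, 11).
LHS: y^2 = 11^2 mod 19 = 7
RHS: x^3 + 11 x + 8 = 0^3 + 11*0 + 8 mod 19 = 8
LHS != RHS

No, not on the curve


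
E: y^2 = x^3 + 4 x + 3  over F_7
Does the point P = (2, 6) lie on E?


Check whether y^2 = x^3 + 4 x + 3 (mod 7) for (x, y) = (2, 6).
LHS: y^2 = 6^2 mod 7 = 1
RHS: x^3 + 4 x + 3 = 2^3 + 4*2 + 3 mod 7 = 5
LHS != RHS

No, not on the curve


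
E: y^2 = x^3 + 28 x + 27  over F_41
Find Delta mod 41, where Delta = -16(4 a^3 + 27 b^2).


4 a^3 + 27 b^2 = 4*28^3 + 27*27^2 = 87808 + 19683 = 107491
Delta = -16 * (107491) = -1719856
Delta mod 41 = 12

Delta = 12 (mod 41)


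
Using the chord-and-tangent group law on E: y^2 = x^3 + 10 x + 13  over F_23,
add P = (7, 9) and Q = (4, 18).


P != Q, so use the chord formula.
s = (y2 - y1) / (x2 - x1) = (9) / (20) mod 23 = 20
x3 = s^2 - x1 - x2 mod 23 = 20^2 - 7 - 4 = 21
y3 = s (x1 - x3) - y1 mod 23 = 20 * (7 - 21) - 9 = 10

P + Q = (21, 10)


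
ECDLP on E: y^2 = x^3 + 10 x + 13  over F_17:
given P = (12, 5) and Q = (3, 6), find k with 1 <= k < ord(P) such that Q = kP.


Enumerate multiples of P until we hit Q = (3, 6):
  1P = (12, 5)
  2P = (10, 12)
  3P = (3, 6)
Match found at i = 3.

k = 3


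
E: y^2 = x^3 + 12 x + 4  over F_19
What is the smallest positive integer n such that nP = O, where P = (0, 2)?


Compute successive multiples of P until we hit O:
  1P = (0, 2)
  2P = (9, 9)
  3P = (16, 13)
  4P = (8, 2)
  5P = (11, 17)
  6P = (13, 1)
  7P = (15, 5)
  8P = (1, 13)
  ... (continuing to 23P)
  23P = O

ord(P) = 23


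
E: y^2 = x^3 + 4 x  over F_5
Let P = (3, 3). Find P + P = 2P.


Doubling: s = (3 x1^2 + a) / (2 y1)
s = (3*3^2 + 4) / (2*3) mod 5 = 1
x3 = s^2 - 2 x1 mod 5 = 1^2 - 2*3 = 0
y3 = s (x1 - x3) - y1 mod 5 = 1 * (3 - 0) - 3 = 0

2P = (0, 0)


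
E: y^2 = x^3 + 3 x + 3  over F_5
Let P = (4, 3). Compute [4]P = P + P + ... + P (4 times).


k = 4 = 100_2 (binary, LSB first: 001)
Double-and-add from P = (4, 3):
  bit 0 = 0: acc unchanged = O
  bit 1 = 0: acc unchanged = O
  bit 2 = 1: acc = O + (4, 2) = (4, 2)

4P = (4, 2)


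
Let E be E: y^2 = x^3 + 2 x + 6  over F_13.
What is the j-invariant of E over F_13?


Delta = -16(4 a^3 + 27 b^2) mod 13 = 4
-1728 * (4 a)^3 = -1728 * (4*2)^3 mod 13 = 5
j = 5 * 4^(-1) mod 13 = 11

j = 11 (mod 13)


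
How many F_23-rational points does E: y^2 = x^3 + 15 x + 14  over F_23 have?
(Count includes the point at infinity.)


For each x in F_23, count y with y^2 = x^3 + 15 x + 14 mod 23:
  x = 2: RHS = 6, y in [11, 12]  -> 2 point(s)
  x = 4: RHS = 0, y in [0]  -> 1 point(s)
  x = 7: RHS = 2, y in [5, 18]  -> 2 point(s)
  x = 8: RHS = 2, y in [5, 18]  -> 2 point(s)
  x = 9: RHS = 4, y in [2, 21]  -> 2 point(s)
  x = 12: RHS = 13, y in [6, 17]  -> 2 point(s)
  x = 14: RHS = 1, y in [1, 22]  -> 2 point(s)
  x = 15: RHS = 3, y in [7, 16]  -> 2 point(s)
  x = 16: RHS = 3, y in [7, 16]  -> 2 point(s)
Affine points: 17. Add the point at infinity: total = 18.

#E(F_23) = 18


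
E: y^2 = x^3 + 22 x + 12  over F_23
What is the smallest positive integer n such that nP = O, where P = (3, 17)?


Compute successive multiples of P until we hit O:
  1P = (3, 17)
  2P = (7, 7)
  3P = (2, 15)
  4P = (22, 14)
  5P = (0, 14)
  6P = (21, 11)
  7P = (17, 3)
  8P = (4, 7)
  ... (continuing to 23P)
  23P = O

ord(P) = 23


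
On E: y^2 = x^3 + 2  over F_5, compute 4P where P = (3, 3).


k = 4 = 100_2 (binary, LSB first: 001)
Double-and-add from P = (3, 3):
  bit 0 = 0: acc unchanged = O
  bit 1 = 0: acc unchanged = O
  bit 2 = 1: acc = O + (3, 3) = (3, 3)

4P = (3, 3)


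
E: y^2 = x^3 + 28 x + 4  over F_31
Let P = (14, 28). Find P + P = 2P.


Doubling: s = (3 x1^2 + a) / (2 y1)
s = (3*14^2 + 28) / (2*28) mod 31 = 11
x3 = s^2 - 2 x1 mod 31 = 11^2 - 2*14 = 0
y3 = s (x1 - x3) - y1 mod 31 = 11 * (14 - 0) - 28 = 2

2P = (0, 2)


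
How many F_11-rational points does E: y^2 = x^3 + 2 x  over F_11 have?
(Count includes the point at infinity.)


For each x in F_11, count y with y^2 = x^3 + 2 x + 0 mod 11:
  x = 0: RHS = 0, y in [0]  -> 1 point(s)
  x = 1: RHS = 3, y in [5, 6]  -> 2 point(s)
  x = 2: RHS = 1, y in [1, 10]  -> 2 point(s)
  x = 3: RHS = 0, y in [0]  -> 1 point(s)
  x = 5: RHS = 3, y in [5, 6]  -> 2 point(s)
  x = 7: RHS = 5, y in [4, 7]  -> 2 point(s)
  x = 8: RHS = 0, y in [0]  -> 1 point(s)
Affine points: 11. Add the point at infinity: total = 12.

#E(F_11) = 12


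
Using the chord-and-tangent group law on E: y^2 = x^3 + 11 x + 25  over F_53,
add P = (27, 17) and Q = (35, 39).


P != Q, so use the chord formula.
s = (y2 - y1) / (x2 - x1) = (22) / (8) mod 53 = 16
x3 = s^2 - x1 - x2 mod 53 = 16^2 - 27 - 35 = 35
y3 = s (x1 - x3) - y1 mod 53 = 16 * (27 - 35) - 17 = 14

P + Q = (35, 14)


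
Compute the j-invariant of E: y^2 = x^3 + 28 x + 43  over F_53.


Delta = -16(4 a^3 + 27 b^2) mod 53 = 44
-1728 * (4 a)^3 = -1728 * (4*28)^3 mod 53 = 31
j = 31 * 44^(-1) mod 53 = 26

j = 26 (mod 53)


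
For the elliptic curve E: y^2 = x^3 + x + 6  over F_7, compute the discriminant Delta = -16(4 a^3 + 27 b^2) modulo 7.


4 a^3 + 27 b^2 = 4*1^3 + 27*6^2 = 4 + 972 = 976
Delta = -16 * (976) = -15616
Delta mod 7 = 1

Delta = 1 (mod 7)


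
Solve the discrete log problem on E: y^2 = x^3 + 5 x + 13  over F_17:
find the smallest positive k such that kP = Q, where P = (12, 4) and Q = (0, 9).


Enumerate multiples of P until we hit Q = (0, 9):
  1P = (12, 4)
  2P = (8, 2)
  3P = (10, 14)
  4P = (3, 2)
  5P = (1, 6)
  6P = (6, 15)
  7P = (0, 8)
  8P = (7, 0)
  9P = (0, 9)
Match found at i = 9.

k = 9


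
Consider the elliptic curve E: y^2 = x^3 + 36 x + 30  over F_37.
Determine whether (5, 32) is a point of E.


Check whether y^2 = x^3 + 36 x + 30 (mod 37) for (x, y) = (5, 32).
LHS: y^2 = 32^2 mod 37 = 25
RHS: x^3 + 36 x + 30 = 5^3 + 36*5 + 30 mod 37 = 2
LHS != RHS

No, not on the curve


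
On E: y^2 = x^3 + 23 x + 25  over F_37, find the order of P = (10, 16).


Compute successive multiples of P until we hit O:
  1P = (10, 16)
  2P = (21, 36)
  3P = (9, 6)
  4P = (7, 14)
  5P = (4, 25)
  6P = (16, 30)
  7P = (0, 32)
  8P = (34, 15)
  ... (continuing to 37P)
  37P = O

ord(P) = 37


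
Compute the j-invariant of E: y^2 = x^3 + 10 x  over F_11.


Delta = -16(4 a^3 + 27 b^2) mod 11 = 9
-1728 * (4 a)^3 = -1728 * (4*10)^3 mod 11 = 9
j = 9 * 9^(-1) mod 11 = 1

j = 1 (mod 11)


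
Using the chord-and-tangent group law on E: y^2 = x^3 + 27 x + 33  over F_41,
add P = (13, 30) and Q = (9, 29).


P != Q, so use the chord formula.
s = (y2 - y1) / (x2 - x1) = (40) / (37) mod 41 = 31
x3 = s^2 - x1 - x2 mod 41 = 31^2 - 13 - 9 = 37
y3 = s (x1 - x3) - y1 mod 41 = 31 * (13 - 37) - 30 = 5

P + Q = (37, 5)


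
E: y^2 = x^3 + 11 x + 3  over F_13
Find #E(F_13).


For each x in F_13, count y with y^2 = x^3 + 11 x + 3 mod 13:
  x = 0: RHS = 3, y in [4, 9]  -> 2 point(s)
  x = 5: RHS = 1, y in [1, 12]  -> 2 point(s)
  x = 6: RHS = 12, y in [5, 8]  -> 2 point(s)
  x = 9: RHS = 12, y in [5, 8]  -> 2 point(s)
  x = 11: RHS = 12, y in [5, 8]  -> 2 point(s)
  x = 12: RHS = 4, y in [2, 11]  -> 2 point(s)
Affine points: 12. Add the point at infinity: total = 13.

#E(F_13) = 13


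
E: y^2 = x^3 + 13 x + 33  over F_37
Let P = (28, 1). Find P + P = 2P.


Doubling: s = (3 x1^2 + a) / (2 y1)
s = (3*28^2 + 13) / (2*1) mod 37 = 17
x3 = s^2 - 2 x1 mod 37 = 17^2 - 2*28 = 11
y3 = s (x1 - x3) - y1 mod 37 = 17 * (28 - 11) - 1 = 29

2P = (11, 29)


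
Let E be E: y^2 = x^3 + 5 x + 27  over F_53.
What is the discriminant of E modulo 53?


4 a^3 + 27 b^2 = 4*5^3 + 27*27^2 = 500 + 19683 = 20183
Delta = -16 * (20183) = -322928
Delta mod 53 = 1

Delta = 1 (mod 53)


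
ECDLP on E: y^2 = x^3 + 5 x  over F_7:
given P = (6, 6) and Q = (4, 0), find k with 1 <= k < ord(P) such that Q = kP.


Enumerate multiples of P until we hit Q = (4, 0):
  1P = (6, 6)
  2P = (4, 0)
Match found at i = 2.

k = 2


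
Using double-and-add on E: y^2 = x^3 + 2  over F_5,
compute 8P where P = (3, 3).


k = 8 = 1000_2 (binary, LSB first: 0001)
Double-and-add from P = (3, 3):
  bit 0 = 0: acc unchanged = O
  bit 1 = 0: acc unchanged = O
  bit 2 = 0: acc unchanged = O
  bit 3 = 1: acc = O + (3, 2) = (3, 2)

8P = (3, 2)


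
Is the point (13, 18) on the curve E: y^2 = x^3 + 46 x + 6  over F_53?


Check whether y^2 = x^3 + 46 x + 6 (mod 53) for (x, y) = (13, 18).
LHS: y^2 = 18^2 mod 53 = 6
RHS: x^3 + 46 x + 6 = 13^3 + 46*13 + 6 mod 53 = 45
LHS != RHS

No, not on the curve


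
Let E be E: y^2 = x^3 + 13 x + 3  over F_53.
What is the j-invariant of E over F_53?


Delta = -16(4 a^3 + 27 b^2) mod 53 = 35
-1728 * (4 a)^3 = -1728 * (4*13)^3 mod 53 = 32
j = 32 * 35^(-1) mod 53 = 10

j = 10 (mod 53)


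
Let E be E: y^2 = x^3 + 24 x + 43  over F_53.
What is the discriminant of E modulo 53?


4 a^3 + 27 b^2 = 4*24^3 + 27*43^2 = 55296 + 49923 = 105219
Delta = -16 * (105219) = -1683504
Delta mod 53 = 41

Delta = 41 (mod 53)


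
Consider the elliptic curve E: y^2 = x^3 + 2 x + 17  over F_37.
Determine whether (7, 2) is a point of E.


Check whether y^2 = x^3 + 2 x + 17 (mod 37) for (x, y) = (7, 2).
LHS: y^2 = 2^2 mod 37 = 4
RHS: x^3 + 2 x + 17 = 7^3 + 2*7 + 17 mod 37 = 4
LHS = RHS

Yes, on the curve


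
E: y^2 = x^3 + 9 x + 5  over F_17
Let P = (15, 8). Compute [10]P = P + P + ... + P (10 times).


k = 10 = 1010_2 (binary, LSB first: 0101)
Double-and-add from P = (15, 8):
  bit 0 = 0: acc unchanged = O
  bit 1 = 1: acc = O + (3, 12) = (3, 12)
  bit 2 = 0: acc unchanged = (3, 12)
  bit 3 = 1: acc = (3, 12) + (1, 7) = (15, 9)

10P = (15, 9)


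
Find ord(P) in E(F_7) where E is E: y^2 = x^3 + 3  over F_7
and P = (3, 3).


Compute successive multiples of P until we hit O:
  1P = (3, 3)
  2P = (2, 5)
  3P = (6, 3)
  4P = (5, 4)
  5P = (1, 5)
  6P = (4, 5)
  7P = (4, 2)
  8P = (1, 2)
  ... (continuing to 13P)
  13P = O

ord(P) = 13


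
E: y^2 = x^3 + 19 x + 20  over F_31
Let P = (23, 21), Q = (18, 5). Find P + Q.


P != Q, so use the chord formula.
s = (y2 - y1) / (x2 - x1) = (15) / (26) mod 31 = 28
x3 = s^2 - x1 - x2 mod 31 = 28^2 - 23 - 18 = 30
y3 = s (x1 - x3) - y1 mod 31 = 28 * (23 - 30) - 21 = 0

P + Q = (30, 0)


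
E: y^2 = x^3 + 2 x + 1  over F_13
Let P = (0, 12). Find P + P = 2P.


Doubling: s = (3 x1^2 + a) / (2 y1)
s = (3*0^2 + 2) / (2*12) mod 13 = 12
x3 = s^2 - 2 x1 mod 13 = 12^2 - 2*0 = 1
y3 = s (x1 - x3) - y1 mod 13 = 12 * (0 - 1) - 12 = 2

2P = (1, 2)


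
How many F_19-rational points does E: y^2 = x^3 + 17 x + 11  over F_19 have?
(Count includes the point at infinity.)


For each x in F_19, count y with y^2 = x^3 + 17 x + 11 mod 19:
  x = 0: RHS = 11, y in [7, 12]  -> 2 point(s)
  x = 6: RHS = 6, y in [5, 14]  -> 2 point(s)
  x = 7: RHS = 17, y in [6, 13]  -> 2 point(s)
  x = 9: RHS = 0, y in [0]  -> 1 point(s)
  x = 11: RHS = 9, y in [3, 16]  -> 2 point(s)
  x = 12: RHS = 5, y in [9, 10]  -> 2 point(s)
  x = 13: RHS = 16, y in [4, 15]  -> 2 point(s)
  x = 16: RHS = 9, y in [3, 16]  -> 2 point(s)
  x = 17: RHS = 7, y in [8, 11]  -> 2 point(s)
Affine points: 17. Add the point at infinity: total = 18.

#E(F_19) = 18


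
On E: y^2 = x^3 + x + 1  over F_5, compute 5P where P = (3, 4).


k = 5 = 101_2 (binary, LSB first: 101)
Double-and-add from P = (3, 4):
  bit 0 = 1: acc = O + (3, 4) = (3, 4)
  bit 1 = 0: acc unchanged = (3, 4)
  bit 2 = 1: acc = (3, 4) + (4, 3) = (4, 2)

5P = (4, 2)


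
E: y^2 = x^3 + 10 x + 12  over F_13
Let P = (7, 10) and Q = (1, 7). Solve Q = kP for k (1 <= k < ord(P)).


Enumerate multiples of P until we hit Q = (1, 7):
  1P = (7, 10)
  2P = (3, 11)
  3P = (12, 1)
  4P = (4, 8)
  5P = (1, 7)
Match found at i = 5.

k = 5


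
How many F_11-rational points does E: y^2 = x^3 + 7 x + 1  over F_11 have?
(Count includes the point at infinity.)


For each x in F_11, count y with y^2 = x^3 + 7 x + 1 mod 11:
  x = 0: RHS = 1, y in [1, 10]  -> 2 point(s)
  x = 1: RHS = 9, y in [3, 8]  -> 2 point(s)
  x = 2: RHS = 1, y in [1, 10]  -> 2 point(s)
  x = 3: RHS = 5, y in [4, 7]  -> 2 point(s)
  x = 4: RHS = 5, y in [4, 7]  -> 2 point(s)
  x = 9: RHS = 1, y in [1, 10]  -> 2 point(s)
  x = 10: RHS = 4, y in [2, 9]  -> 2 point(s)
Affine points: 14. Add the point at infinity: total = 15.

#E(F_11) = 15


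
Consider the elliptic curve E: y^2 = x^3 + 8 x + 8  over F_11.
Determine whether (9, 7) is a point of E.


Check whether y^2 = x^3 + 8 x + 8 (mod 11) for (x, y) = (9, 7).
LHS: y^2 = 7^2 mod 11 = 5
RHS: x^3 + 8 x + 8 = 9^3 + 8*9 + 8 mod 11 = 6
LHS != RHS

No, not on the curve


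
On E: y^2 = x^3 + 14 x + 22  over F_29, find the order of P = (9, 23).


Compute successive multiples of P until we hit O:
  1P = (9, 23)
  2P = (24, 1)
  3P = (18, 25)
  4P = (11, 12)
  5P = (3, 2)
  6P = (22, 4)
  7P = (7, 12)
  8P = (7, 17)
  ... (continuing to 15P)
  15P = O

ord(P) = 15


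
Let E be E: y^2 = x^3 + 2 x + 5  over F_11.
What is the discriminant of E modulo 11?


4 a^3 + 27 b^2 = 4*2^3 + 27*5^2 = 32 + 675 = 707
Delta = -16 * (707) = -11312
Delta mod 11 = 7

Delta = 7 (mod 11)


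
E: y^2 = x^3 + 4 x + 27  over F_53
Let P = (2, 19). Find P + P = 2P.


Doubling: s = (3 x1^2 + a) / (2 y1)
s = (3*2^2 + 4) / (2*19) mod 53 = 6
x3 = s^2 - 2 x1 mod 53 = 6^2 - 2*2 = 32
y3 = s (x1 - x3) - y1 mod 53 = 6 * (2 - 32) - 19 = 13

2P = (32, 13)


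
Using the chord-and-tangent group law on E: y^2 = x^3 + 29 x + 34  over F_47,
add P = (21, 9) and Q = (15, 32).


P != Q, so use the chord formula.
s = (y2 - y1) / (x2 - x1) = (23) / (41) mod 47 = 4
x3 = s^2 - x1 - x2 mod 47 = 4^2 - 21 - 15 = 27
y3 = s (x1 - x3) - y1 mod 47 = 4 * (21 - 27) - 9 = 14

P + Q = (27, 14)


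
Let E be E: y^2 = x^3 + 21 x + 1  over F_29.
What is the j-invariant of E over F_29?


Delta = -16(4 a^3 + 27 b^2) mod 29 = 1
-1728 * (4 a)^3 = -1728 * (4*21)^3 mod 29 = 24
j = 24 * 1^(-1) mod 29 = 24

j = 24 (mod 29)


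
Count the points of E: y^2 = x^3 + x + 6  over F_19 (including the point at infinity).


For each x in F_19, count y with y^2 = x^3 + 1 x + 6 mod 19:
  x = 0: RHS = 6, y in [5, 14]  -> 2 point(s)
  x = 2: RHS = 16, y in [4, 15]  -> 2 point(s)
  x = 3: RHS = 17, y in [6, 13]  -> 2 point(s)
  x = 4: RHS = 17, y in [6, 13]  -> 2 point(s)
  x = 6: RHS = 0, y in [0]  -> 1 point(s)
  x = 10: RHS = 9, y in [3, 16]  -> 2 point(s)
  x = 12: RHS = 17, y in [6, 13]  -> 2 point(s)
  x = 14: RHS = 9, y in [3, 16]  -> 2 point(s)
  x = 18: RHS = 4, y in [2, 17]  -> 2 point(s)
Affine points: 17. Add the point at infinity: total = 18.

#E(F_19) = 18


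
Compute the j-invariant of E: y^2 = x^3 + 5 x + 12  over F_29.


Delta = -16(4 a^3 + 27 b^2) mod 29 = 1
-1728 * (4 a)^3 = -1728 * (4*5)^3 mod 29 = 10
j = 10 * 1^(-1) mod 29 = 10

j = 10 (mod 29)


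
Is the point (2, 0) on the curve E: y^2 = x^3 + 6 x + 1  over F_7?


Check whether y^2 = x^3 + 6 x + 1 (mod 7) for (x, y) = (2, 0).
LHS: y^2 = 0^2 mod 7 = 0
RHS: x^3 + 6 x + 1 = 2^3 + 6*2 + 1 mod 7 = 0
LHS = RHS

Yes, on the curve


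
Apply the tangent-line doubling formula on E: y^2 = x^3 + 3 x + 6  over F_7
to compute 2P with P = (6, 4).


Doubling: s = (3 x1^2 + a) / (2 y1)
s = (3*6^2 + 3) / (2*4) mod 7 = 6
x3 = s^2 - 2 x1 mod 7 = 6^2 - 2*6 = 3
y3 = s (x1 - x3) - y1 mod 7 = 6 * (6 - 3) - 4 = 0

2P = (3, 0)


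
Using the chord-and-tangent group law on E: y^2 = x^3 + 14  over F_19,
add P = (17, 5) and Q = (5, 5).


P != Q, so use the chord formula.
s = (y2 - y1) / (x2 - x1) = (0) / (7) mod 19 = 0
x3 = s^2 - x1 - x2 mod 19 = 0^2 - 17 - 5 = 16
y3 = s (x1 - x3) - y1 mod 19 = 0 * (17 - 16) - 5 = 14

P + Q = (16, 14)


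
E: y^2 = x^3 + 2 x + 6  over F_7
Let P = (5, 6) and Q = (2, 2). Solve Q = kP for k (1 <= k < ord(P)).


Enumerate multiples of P until we hit Q = (2, 2):
  1P = (5, 6)
  2P = (4, 1)
  3P = (2, 2)
Match found at i = 3.

k = 3


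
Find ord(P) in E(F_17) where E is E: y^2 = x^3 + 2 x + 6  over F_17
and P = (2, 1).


Compute successive multiples of P until we hit O:
  1P = (2, 1)
  2P = (11, 4)
  3P = (6, 9)
  4P = (13, 11)
  5P = (1, 3)
  6P = (1, 14)
  7P = (13, 6)
  8P = (6, 8)
  ... (continuing to 11P)
  11P = O

ord(P) = 11


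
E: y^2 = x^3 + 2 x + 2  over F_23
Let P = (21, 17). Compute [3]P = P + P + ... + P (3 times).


k = 3 = 11_2 (binary, LSB first: 11)
Double-and-add from P = (21, 17):
  bit 0 = 1: acc = O + (21, 17) = (21, 17)
  bit 1 = 1: acc = (21, 17) + (6, 0) = (21, 6)

3P = (21, 6)


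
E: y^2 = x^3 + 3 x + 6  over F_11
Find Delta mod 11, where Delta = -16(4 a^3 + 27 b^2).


4 a^3 + 27 b^2 = 4*3^3 + 27*6^2 = 108 + 972 = 1080
Delta = -16 * (1080) = -17280
Delta mod 11 = 1

Delta = 1 (mod 11)


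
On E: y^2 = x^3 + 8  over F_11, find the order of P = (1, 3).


Compute successive multiples of P until we hit O:
  1P = (1, 3)
  2P = (1, 8)
  3P = O

ord(P) = 3


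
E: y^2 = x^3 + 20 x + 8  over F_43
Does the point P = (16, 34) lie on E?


Check whether y^2 = x^3 + 20 x + 8 (mod 43) for (x, y) = (16, 34).
LHS: y^2 = 34^2 mod 43 = 38
RHS: x^3 + 20 x + 8 = 16^3 + 20*16 + 8 mod 43 = 38
LHS = RHS

Yes, on the curve


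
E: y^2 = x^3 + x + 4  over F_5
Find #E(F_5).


For each x in F_5, count y with y^2 = x^3 + 1 x + 4 mod 5:
  x = 0: RHS = 4, y in [2, 3]  -> 2 point(s)
  x = 1: RHS = 1, y in [1, 4]  -> 2 point(s)
  x = 2: RHS = 4, y in [2, 3]  -> 2 point(s)
  x = 3: RHS = 4, y in [2, 3]  -> 2 point(s)
Affine points: 8. Add the point at infinity: total = 9.

#E(F_5) = 9


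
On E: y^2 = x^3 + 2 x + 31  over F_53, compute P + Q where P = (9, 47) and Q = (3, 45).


P != Q, so use the chord formula.
s = (y2 - y1) / (x2 - x1) = (51) / (47) mod 53 = 18
x3 = s^2 - x1 - x2 mod 53 = 18^2 - 9 - 3 = 47
y3 = s (x1 - x3) - y1 mod 53 = 18 * (9 - 47) - 47 = 11

P + Q = (47, 11)


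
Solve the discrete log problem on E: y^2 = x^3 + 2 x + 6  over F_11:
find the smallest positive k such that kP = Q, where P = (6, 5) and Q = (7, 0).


Enumerate multiples of P until we hit Q = (7, 0):
  1P = (6, 5)
  2P = (10, 6)
  3P = (4, 1)
  4P = (5, 8)
  5P = (9, 4)
  6P = (1, 8)
  7P = (7, 0)
Match found at i = 7.

k = 7


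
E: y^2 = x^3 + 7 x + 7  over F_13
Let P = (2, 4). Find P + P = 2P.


Doubling: s = (3 x1^2 + a) / (2 y1)
s = (3*2^2 + 7) / (2*4) mod 13 = 4
x3 = s^2 - 2 x1 mod 13 = 4^2 - 2*2 = 12
y3 = s (x1 - x3) - y1 mod 13 = 4 * (2 - 12) - 4 = 8

2P = (12, 8)


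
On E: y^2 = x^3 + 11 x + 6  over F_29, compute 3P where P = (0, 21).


k = 3 = 11_2 (binary, LSB first: 11)
Double-and-add from P = (0, 21):
  bit 0 = 1: acc = O + (0, 21) = (0, 21)
  bit 1 = 1: acc = (0, 21) + (28, 20) = (2, 6)

3P = (2, 6)


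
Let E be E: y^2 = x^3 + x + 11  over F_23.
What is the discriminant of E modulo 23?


4 a^3 + 27 b^2 = 4*1^3 + 27*11^2 = 4 + 3267 = 3271
Delta = -16 * (3271) = -52336
Delta mod 23 = 12

Delta = 12 (mod 23)


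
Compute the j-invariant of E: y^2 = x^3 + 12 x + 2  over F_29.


Delta = -16(4 a^3 + 27 b^2) mod 29 = 26
-1728 * (4 a)^3 = -1728 * (4*12)^3 mod 29 = 6
j = 6 * 26^(-1) mod 29 = 27

j = 27 (mod 29)


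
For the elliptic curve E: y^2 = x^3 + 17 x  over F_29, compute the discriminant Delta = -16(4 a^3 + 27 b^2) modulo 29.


4 a^3 + 27 b^2 = 4*17^3 + 27*0^2 = 19652 + 0 = 19652
Delta = -16 * (19652) = -314432
Delta mod 29 = 15

Delta = 15 (mod 29)


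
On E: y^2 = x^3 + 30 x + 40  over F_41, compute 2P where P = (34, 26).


Doubling: s = (3 x1^2 + a) / (2 y1)
s = (3*34^2 + 30) / (2*26) mod 41 = 31
x3 = s^2 - 2 x1 mod 41 = 31^2 - 2*34 = 32
y3 = s (x1 - x3) - y1 mod 41 = 31 * (34 - 32) - 26 = 36

2P = (32, 36)


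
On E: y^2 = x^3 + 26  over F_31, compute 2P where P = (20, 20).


k = 2 = 10_2 (binary, LSB first: 01)
Double-and-add from P = (20, 20):
  bit 0 = 0: acc unchanged = O
  bit 1 = 1: acc = O + (23, 14) = (23, 14)

2P = (23, 14)


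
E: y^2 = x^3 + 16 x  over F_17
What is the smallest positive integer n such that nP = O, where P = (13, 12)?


Compute successive multiples of P until we hit O:
  1P = (13, 12)
  2P = (0, 0)
  3P = (13, 5)
  4P = O

ord(P) = 4


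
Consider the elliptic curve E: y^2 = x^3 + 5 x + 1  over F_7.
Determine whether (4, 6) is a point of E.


Check whether y^2 = x^3 + 5 x + 1 (mod 7) for (x, y) = (4, 6).
LHS: y^2 = 6^2 mod 7 = 1
RHS: x^3 + 5 x + 1 = 4^3 + 5*4 + 1 mod 7 = 1
LHS = RHS

Yes, on the curve


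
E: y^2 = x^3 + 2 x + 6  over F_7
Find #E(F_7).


For each x in F_7, count y with y^2 = x^3 + 2 x + 6 mod 7:
  x = 1: RHS = 2, y in [3, 4]  -> 2 point(s)
  x = 2: RHS = 4, y in [2, 5]  -> 2 point(s)
  x = 3: RHS = 4, y in [2, 5]  -> 2 point(s)
  x = 4: RHS = 1, y in [1, 6]  -> 2 point(s)
  x = 5: RHS = 1, y in [1, 6]  -> 2 point(s)
Affine points: 10. Add the point at infinity: total = 11.

#E(F_7) = 11


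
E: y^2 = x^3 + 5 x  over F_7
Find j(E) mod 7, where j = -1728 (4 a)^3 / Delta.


Delta = -16(4 a^3 + 27 b^2) mod 7 = 1
-1728 * (4 a)^3 = -1728 * (4*5)^3 mod 7 = 6
j = 6 * 1^(-1) mod 7 = 6

j = 6 (mod 7)


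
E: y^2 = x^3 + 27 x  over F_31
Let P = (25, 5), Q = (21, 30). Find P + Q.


P != Q, so use the chord formula.
s = (y2 - y1) / (x2 - x1) = (25) / (27) mod 31 = 17
x3 = s^2 - x1 - x2 mod 31 = 17^2 - 25 - 21 = 26
y3 = s (x1 - x3) - y1 mod 31 = 17 * (25 - 26) - 5 = 9

P + Q = (26, 9)


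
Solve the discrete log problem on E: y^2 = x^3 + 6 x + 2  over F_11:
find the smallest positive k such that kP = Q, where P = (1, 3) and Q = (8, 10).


Enumerate multiples of P until we hit Q = (8, 10):
  1P = (1, 3)
  2P = (3, 5)
  3P = (8, 1)
  4P = (5, 6)
  5P = (9, 2)
  6P = (6, 10)
  7P = (2, 0)
  8P = (6, 1)
  9P = (9, 9)
  10P = (5, 5)
  11P = (8, 10)
Match found at i = 11.

k = 11
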